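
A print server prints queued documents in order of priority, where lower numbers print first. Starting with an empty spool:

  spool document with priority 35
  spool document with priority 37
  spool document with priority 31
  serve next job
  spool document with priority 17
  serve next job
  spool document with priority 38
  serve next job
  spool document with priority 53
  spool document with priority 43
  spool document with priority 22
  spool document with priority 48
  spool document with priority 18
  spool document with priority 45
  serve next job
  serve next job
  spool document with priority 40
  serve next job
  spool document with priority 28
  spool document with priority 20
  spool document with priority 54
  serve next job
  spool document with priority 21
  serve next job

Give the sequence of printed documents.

insert 35 → {35}
insert 37 → {35, 37}
insert 31 → {31, 35, 37}
serve next job → 31; now {35, 37}
insert 17 → {17, 35, 37}
serve next job → 17; now {35, 37}
insert 38 → {35, 37, 38}
serve next job → 35; now {37, 38}
insert 53 → {37, 38, 53}
insert 43 → {37, 38, 43, 53}
insert 22 → {22, 37, 38, 43, 53}
insert 48 → {22, 37, 38, 43, 48, 53}
insert 18 → {18, 22, 37, 38, 43, 48, 53}
insert 45 → {18, 22, 37, 38, 43, 45, 48, 53}
serve next job → 18; now {22, 37, 38, 43, 45, 48, 53}
serve next job → 22; now {37, 38, 43, 45, 48, 53}
insert 40 → {37, 38, 40, 43, 45, 48, 53}
serve next job → 37; now {38, 40, 43, 45, 48, 53}
insert 28 → {28, 38, 40, 43, 45, 48, 53}
insert 20 → {20, 28, 38, 40, 43, 45, 48, 53}
insert 54 → {20, 28, 38, 40, 43, 45, 48, 53, 54}
serve next job → 20; now {28, 38, 40, 43, 45, 48, 53, 54}
insert 21 → {21, 28, 38, 40, 43, 45, 48, 53, 54}
serve next job → 21; now {28, 38, 40, 43, 45, 48, 53, 54}

[31, 17, 35, 18, 22, 37, 20, 21]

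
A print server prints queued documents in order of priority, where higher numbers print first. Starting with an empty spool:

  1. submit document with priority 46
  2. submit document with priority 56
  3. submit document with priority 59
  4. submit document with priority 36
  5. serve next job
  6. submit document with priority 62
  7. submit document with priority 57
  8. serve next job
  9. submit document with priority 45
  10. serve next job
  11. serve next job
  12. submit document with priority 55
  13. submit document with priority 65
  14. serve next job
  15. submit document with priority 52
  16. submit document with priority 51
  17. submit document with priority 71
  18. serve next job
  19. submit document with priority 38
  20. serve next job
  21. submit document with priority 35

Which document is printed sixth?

insert 46 → {46}
insert 56 → {56, 46}
insert 59 → {59, 56, 46}
insert 36 → {59, 56, 46, 36}
serve next job → 59; now {56, 46, 36}
insert 62 → {62, 56, 46, 36}
insert 57 → {62, 57, 56, 46, 36}
serve next job → 62; now {57, 56, 46, 36}
insert 45 → {57, 56, 46, 45, 36}
serve next job → 57; now {56, 46, 45, 36}
serve next job → 56; now {46, 45, 36}
insert 55 → {55, 46, 45, 36}
insert 65 → {65, 55, 46, 45, 36}
serve next job → 65; now {55, 46, 45, 36}
insert 52 → {55, 52, 46, 45, 36}
insert 51 → {55, 52, 51, 46, 45, 36}
insert 71 → {71, 55, 52, 51, 46, 45, 36}
serve next job → 71; now {55, 52, 51, 46, 45, 36}
insert 38 → {55, 52, 51, 46, 45, 38, 36}
serve next job → 55; now {52, 51, 46, 45, 38, 36}
insert 35 → {52, 51, 46, 45, 38, 36, 35}

71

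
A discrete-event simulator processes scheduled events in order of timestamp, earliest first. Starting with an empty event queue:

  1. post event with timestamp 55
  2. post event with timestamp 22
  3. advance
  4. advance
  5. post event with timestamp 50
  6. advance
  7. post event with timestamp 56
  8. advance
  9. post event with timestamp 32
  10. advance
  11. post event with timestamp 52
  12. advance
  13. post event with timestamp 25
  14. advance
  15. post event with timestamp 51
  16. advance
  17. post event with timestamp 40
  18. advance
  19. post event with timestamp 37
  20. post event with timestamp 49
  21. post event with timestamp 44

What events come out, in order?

insert 55 → {55}
insert 22 → {22, 55}
advance → 22; now {55}
advance → 55; now {}
insert 50 → {50}
advance → 50; now {}
insert 56 → {56}
advance → 56; now {}
insert 32 → {32}
advance → 32; now {}
insert 52 → {52}
advance → 52; now {}
insert 25 → {25}
advance → 25; now {}
insert 51 → {51}
advance → 51; now {}
insert 40 → {40}
advance → 40; now {}
insert 37 → {37}
insert 49 → {37, 49}
insert 44 → {37, 44, 49}

22, 55, 50, 56, 32, 52, 25, 51, 40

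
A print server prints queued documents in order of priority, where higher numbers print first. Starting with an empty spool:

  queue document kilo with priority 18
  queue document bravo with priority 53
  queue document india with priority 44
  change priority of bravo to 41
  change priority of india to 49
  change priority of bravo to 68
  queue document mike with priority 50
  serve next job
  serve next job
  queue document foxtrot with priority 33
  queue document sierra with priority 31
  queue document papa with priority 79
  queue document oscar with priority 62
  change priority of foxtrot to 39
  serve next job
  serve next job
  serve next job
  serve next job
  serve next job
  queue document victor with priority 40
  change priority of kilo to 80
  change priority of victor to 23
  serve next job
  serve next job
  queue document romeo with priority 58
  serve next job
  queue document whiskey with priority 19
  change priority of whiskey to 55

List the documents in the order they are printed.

bravo → mike → papa → oscar → india → foxtrot → sierra → kilo → victor → romeo

add kilo (priority 18) → {kilo:18}
add bravo (priority 53) → {bravo:53, kilo:18}
add india (priority 44) → {bravo:53, india:44, kilo:18}
update bravo to priority 41 → {india:44, bravo:41, kilo:18}
update india to priority 49 → {india:49, bravo:41, kilo:18}
update bravo to priority 68 → {bravo:68, india:49, kilo:18}
add mike (priority 50) → {bravo:68, mike:50, india:49, kilo:18}
serve next job → bravo; now {mike:50, india:49, kilo:18}
serve next job → mike; now {india:49, kilo:18}
add foxtrot (priority 33) → {india:49, foxtrot:33, kilo:18}
add sierra (priority 31) → {india:49, foxtrot:33, sierra:31, kilo:18}
add papa (priority 79) → {papa:79, india:49, foxtrot:33, sierra:31, kilo:18}
add oscar (priority 62) → {papa:79, oscar:62, india:49, foxtrot:33, sierra:31, kilo:18}
update foxtrot to priority 39 → {papa:79, oscar:62, india:49, foxtrot:39, sierra:31, kilo:18}
serve next job → papa; now {oscar:62, india:49, foxtrot:39, sierra:31, kilo:18}
serve next job → oscar; now {india:49, foxtrot:39, sierra:31, kilo:18}
serve next job → india; now {foxtrot:39, sierra:31, kilo:18}
serve next job → foxtrot; now {sierra:31, kilo:18}
serve next job → sierra; now {kilo:18}
add victor (priority 40) → {victor:40, kilo:18}
update kilo to priority 80 → {kilo:80, victor:40}
update victor to priority 23 → {kilo:80, victor:23}
serve next job → kilo; now {victor:23}
serve next job → victor; now {}
add romeo (priority 58) → {romeo:58}
serve next job → romeo; now {}
add whiskey (priority 19) → {whiskey:19}
update whiskey to priority 55 → {whiskey:55}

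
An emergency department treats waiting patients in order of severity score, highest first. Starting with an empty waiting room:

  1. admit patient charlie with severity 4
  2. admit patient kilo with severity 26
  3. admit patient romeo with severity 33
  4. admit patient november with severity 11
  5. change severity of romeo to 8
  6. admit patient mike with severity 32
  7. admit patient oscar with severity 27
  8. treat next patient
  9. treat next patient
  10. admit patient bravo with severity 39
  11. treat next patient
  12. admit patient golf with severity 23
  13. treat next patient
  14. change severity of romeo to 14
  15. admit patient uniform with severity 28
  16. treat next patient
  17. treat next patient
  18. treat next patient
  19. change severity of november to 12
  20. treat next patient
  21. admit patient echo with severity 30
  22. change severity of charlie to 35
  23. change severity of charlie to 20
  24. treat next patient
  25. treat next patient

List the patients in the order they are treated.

mike, oscar, bravo, kilo, uniform, golf, romeo, november, echo, charlie

add charlie (severity 4) → {charlie:4}
add kilo (severity 26) → {kilo:26, charlie:4}
add romeo (severity 33) → {romeo:33, kilo:26, charlie:4}
add november (severity 11) → {romeo:33, kilo:26, november:11, charlie:4}
update romeo to severity 8 → {kilo:26, november:11, romeo:8, charlie:4}
add mike (severity 32) → {mike:32, kilo:26, november:11, romeo:8, charlie:4}
add oscar (severity 27) → {mike:32, oscar:27, kilo:26, november:11, romeo:8, charlie:4}
treat next patient → mike; now {oscar:27, kilo:26, november:11, romeo:8, charlie:4}
treat next patient → oscar; now {kilo:26, november:11, romeo:8, charlie:4}
add bravo (severity 39) → {bravo:39, kilo:26, november:11, romeo:8, charlie:4}
treat next patient → bravo; now {kilo:26, november:11, romeo:8, charlie:4}
add golf (severity 23) → {kilo:26, golf:23, november:11, romeo:8, charlie:4}
treat next patient → kilo; now {golf:23, november:11, romeo:8, charlie:4}
update romeo to severity 14 → {golf:23, romeo:14, november:11, charlie:4}
add uniform (severity 28) → {uniform:28, golf:23, romeo:14, november:11, charlie:4}
treat next patient → uniform; now {golf:23, romeo:14, november:11, charlie:4}
treat next patient → golf; now {romeo:14, november:11, charlie:4}
treat next patient → romeo; now {november:11, charlie:4}
update november to severity 12 → {november:12, charlie:4}
treat next patient → november; now {charlie:4}
add echo (severity 30) → {echo:30, charlie:4}
update charlie to severity 35 → {charlie:35, echo:30}
update charlie to severity 20 → {echo:30, charlie:20}
treat next patient → echo; now {charlie:20}
treat next patient → charlie; now {}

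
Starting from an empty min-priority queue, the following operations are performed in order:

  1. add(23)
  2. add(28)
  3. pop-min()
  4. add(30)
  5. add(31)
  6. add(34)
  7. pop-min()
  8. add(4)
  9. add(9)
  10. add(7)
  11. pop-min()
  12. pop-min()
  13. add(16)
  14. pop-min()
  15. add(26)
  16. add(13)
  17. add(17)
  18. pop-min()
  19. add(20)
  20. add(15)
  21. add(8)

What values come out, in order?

insert 23 → {23}
insert 28 → {23, 28}
pop-min → 23; now {28}
insert 30 → {28, 30}
insert 31 → {28, 30, 31}
insert 34 → {28, 30, 31, 34}
pop-min → 28; now {30, 31, 34}
insert 4 → {4, 30, 31, 34}
insert 9 → {4, 9, 30, 31, 34}
insert 7 → {4, 7, 9, 30, 31, 34}
pop-min → 4; now {7, 9, 30, 31, 34}
pop-min → 7; now {9, 30, 31, 34}
insert 16 → {9, 16, 30, 31, 34}
pop-min → 9; now {16, 30, 31, 34}
insert 26 → {16, 26, 30, 31, 34}
insert 13 → {13, 16, 26, 30, 31, 34}
insert 17 → {13, 16, 17, 26, 30, 31, 34}
pop-min → 13; now {16, 17, 26, 30, 31, 34}
insert 20 → {16, 17, 20, 26, 30, 31, 34}
insert 15 → {15, 16, 17, 20, 26, 30, 31, 34}
insert 8 → {8, 15, 16, 17, 20, 26, 30, 31, 34}

23 → 28 → 4 → 7 → 9 → 13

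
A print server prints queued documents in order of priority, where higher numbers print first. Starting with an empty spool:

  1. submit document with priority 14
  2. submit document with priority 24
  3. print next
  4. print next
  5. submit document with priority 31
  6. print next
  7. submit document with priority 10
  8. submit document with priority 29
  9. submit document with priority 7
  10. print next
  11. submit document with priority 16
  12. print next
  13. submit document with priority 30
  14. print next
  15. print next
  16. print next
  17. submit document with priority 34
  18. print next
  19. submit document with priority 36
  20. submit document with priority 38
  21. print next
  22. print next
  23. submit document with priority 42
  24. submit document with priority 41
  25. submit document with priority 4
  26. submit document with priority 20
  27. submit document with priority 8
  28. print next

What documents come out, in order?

24 → 14 → 31 → 29 → 16 → 30 → 10 → 7 → 34 → 38 → 36 → 42

insert 14 → {14}
insert 24 → {24, 14}
print next → 24; now {14}
print next → 14; now {}
insert 31 → {31}
print next → 31; now {}
insert 10 → {10}
insert 29 → {29, 10}
insert 7 → {29, 10, 7}
print next → 29; now {10, 7}
insert 16 → {16, 10, 7}
print next → 16; now {10, 7}
insert 30 → {30, 10, 7}
print next → 30; now {10, 7}
print next → 10; now {7}
print next → 7; now {}
insert 34 → {34}
print next → 34; now {}
insert 36 → {36}
insert 38 → {38, 36}
print next → 38; now {36}
print next → 36; now {}
insert 42 → {42}
insert 41 → {42, 41}
insert 4 → {42, 41, 4}
insert 20 → {42, 41, 20, 4}
insert 8 → {42, 41, 20, 8, 4}
print next → 42; now {41, 20, 8, 4}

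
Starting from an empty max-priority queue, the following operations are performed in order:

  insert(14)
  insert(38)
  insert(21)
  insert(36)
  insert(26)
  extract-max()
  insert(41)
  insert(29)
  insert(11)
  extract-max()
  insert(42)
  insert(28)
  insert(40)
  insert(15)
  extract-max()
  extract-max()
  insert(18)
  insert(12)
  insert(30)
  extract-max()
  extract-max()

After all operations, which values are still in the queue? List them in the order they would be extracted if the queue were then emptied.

insert 14 → {14}
insert 38 → {38, 14}
insert 21 → {38, 21, 14}
insert 36 → {38, 36, 21, 14}
insert 26 → {38, 36, 26, 21, 14}
extract-max → 38; now {36, 26, 21, 14}
insert 41 → {41, 36, 26, 21, 14}
insert 29 → {41, 36, 29, 26, 21, 14}
insert 11 → {41, 36, 29, 26, 21, 14, 11}
extract-max → 41; now {36, 29, 26, 21, 14, 11}
insert 42 → {42, 36, 29, 26, 21, 14, 11}
insert 28 → {42, 36, 29, 28, 26, 21, 14, 11}
insert 40 → {42, 40, 36, 29, 28, 26, 21, 14, 11}
insert 15 → {42, 40, 36, 29, 28, 26, 21, 15, 14, 11}
extract-max → 42; now {40, 36, 29, 28, 26, 21, 15, 14, 11}
extract-max → 40; now {36, 29, 28, 26, 21, 15, 14, 11}
insert 18 → {36, 29, 28, 26, 21, 18, 15, 14, 11}
insert 12 → {36, 29, 28, 26, 21, 18, 15, 14, 12, 11}
insert 30 → {36, 30, 29, 28, 26, 21, 18, 15, 14, 12, 11}
extract-max → 36; now {30, 29, 28, 26, 21, 18, 15, 14, 12, 11}
extract-max → 30; now {29, 28, 26, 21, 18, 15, 14, 12, 11}

29, 28, 26, 21, 18, 15, 14, 12, 11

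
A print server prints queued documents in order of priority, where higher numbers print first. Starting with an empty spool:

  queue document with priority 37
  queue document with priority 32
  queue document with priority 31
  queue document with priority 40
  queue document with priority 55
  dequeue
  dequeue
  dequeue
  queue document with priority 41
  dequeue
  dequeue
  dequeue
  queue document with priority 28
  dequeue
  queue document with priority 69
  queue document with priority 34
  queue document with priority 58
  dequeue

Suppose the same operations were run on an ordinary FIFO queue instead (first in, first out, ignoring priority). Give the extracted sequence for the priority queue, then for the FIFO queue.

insert 37 → {37}
insert 32 → {37, 32}
insert 31 → {37, 32, 31}
insert 40 → {40, 37, 32, 31}
insert 55 → {55, 40, 37, 32, 31}
dequeue → 55; now {40, 37, 32, 31}
dequeue → 40; now {37, 32, 31}
dequeue → 37; now {32, 31}
insert 41 → {41, 32, 31}
dequeue → 41; now {32, 31}
dequeue → 32; now {31}
dequeue → 31; now {}
insert 28 → {28}
dequeue → 28; now {}
insert 69 → {69}
insert 34 → {69, 34}
insert 58 → {69, 58, 34}
dequeue → 69; now {58, 34}

priority queue: [55, 40, 37, 41, 32, 31, 28, 69]; FIFO queue: 37 → 32 → 31 → 40 → 55 → 41 → 28 → 69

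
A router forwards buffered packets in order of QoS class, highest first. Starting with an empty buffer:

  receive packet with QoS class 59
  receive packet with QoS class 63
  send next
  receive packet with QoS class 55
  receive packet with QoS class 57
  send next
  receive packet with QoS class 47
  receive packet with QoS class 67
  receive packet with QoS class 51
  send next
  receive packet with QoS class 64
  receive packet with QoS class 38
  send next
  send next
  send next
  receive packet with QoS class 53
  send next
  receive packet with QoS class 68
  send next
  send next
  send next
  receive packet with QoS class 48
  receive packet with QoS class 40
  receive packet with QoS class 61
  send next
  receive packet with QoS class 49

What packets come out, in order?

63, 59, 67, 64, 57, 55, 53, 68, 51, 47, 61

insert 59 → {59}
insert 63 → {63, 59}
send next → 63; now {59}
insert 55 → {59, 55}
insert 57 → {59, 57, 55}
send next → 59; now {57, 55}
insert 47 → {57, 55, 47}
insert 67 → {67, 57, 55, 47}
insert 51 → {67, 57, 55, 51, 47}
send next → 67; now {57, 55, 51, 47}
insert 64 → {64, 57, 55, 51, 47}
insert 38 → {64, 57, 55, 51, 47, 38}
send next → 64; now {57, 55, 51, 47, 38}
send next → 57; now {55, 51, 47, 38}
send next → 55; now {51, 47, 38}
insert 53 → {53, 51, 47, 38}
send next → 53; now {51, 47, 38}
insert 68 → {68, 51, 47, 38}
send next → 68; now {51, 47, 38}
send next → 51; now {47, 38}
send next → 47; now {38}
insert 48 → {48, 38}
insert 40 → {48, 40, 38}
insert 61 → {61, 48, 40, 38}
send next → 61; now {48, 40, 38}
insert 49 → {49, 48, 40, 38}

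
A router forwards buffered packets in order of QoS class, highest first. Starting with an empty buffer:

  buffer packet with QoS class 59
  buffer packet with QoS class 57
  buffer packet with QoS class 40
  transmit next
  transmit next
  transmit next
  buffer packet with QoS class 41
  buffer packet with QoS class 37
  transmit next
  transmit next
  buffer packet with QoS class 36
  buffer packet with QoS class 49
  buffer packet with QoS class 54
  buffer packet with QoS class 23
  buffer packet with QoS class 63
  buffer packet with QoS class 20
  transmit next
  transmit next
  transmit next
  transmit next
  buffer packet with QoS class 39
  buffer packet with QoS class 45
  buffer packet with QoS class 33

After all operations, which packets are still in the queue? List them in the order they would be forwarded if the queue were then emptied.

45 → 39 → 33 → 23 → 20

insert 59 → {59}
insert 57 → {59, 57}
insert 40 → {59, 57, 40}
transmit next → 59; now {57, 40}
transmit next → 57; now {40}
transmit next → 40; now {}
insert 41 → {41}
insert 37 → {41, 37}
transmit next → 41; now {37}
transmit next → 37; now {}
insert 36 → {36}
insert 49 → {49, 36}
insert 54 → {54, 49, 36}
insert 23 → {54, 49, 36, 23}
insert 63 → {63, 54, 49, 36, 23}
insert 20 → {63, 54, 49, 36, 23, 20}
transmit next → 63; now {54, 49, 36, 23, 20}
transmit next → 54; now {49, 36, 23, 20}
transmit next → 49; now {36, 23, 20}
transmit next → 36; now {23, 20}
insert 39 → {39, 23, 20}
insert 45 → {45, 39, 23, 20}
insert 33 → {45, 39, 33, 23, 20}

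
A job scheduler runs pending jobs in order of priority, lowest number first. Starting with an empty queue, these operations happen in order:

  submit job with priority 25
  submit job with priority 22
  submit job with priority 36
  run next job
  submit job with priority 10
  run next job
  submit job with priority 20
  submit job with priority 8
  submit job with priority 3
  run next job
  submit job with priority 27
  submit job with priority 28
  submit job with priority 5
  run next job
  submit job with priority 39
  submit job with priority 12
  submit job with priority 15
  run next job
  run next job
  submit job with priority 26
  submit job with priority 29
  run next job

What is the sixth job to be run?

12

insert 25 → {25}
insert 22 → {22, 25}
insert 36 → {22, 25, 36}
run next job → 22; now {25, 36}
insert 10 → {10, 25, 36}
run next job → 10; now {25, 36}
insert 20 → {20, 25, 36}
insert 8 → {8, 20, 25, 36}
insert 3 → {3, 8, 20, 25, 36}
run next job → 3; now {8, 20, 25, 36}
insert 27 → {8, 20, 25, 27, 36}
insert 28 → {8, 20, 25, 27, 28, 36}
insert 5 → {5, 8, 20, 25, 27, 28, 36}
run next job → 5; now {8, 20, 25, 27, 28, 36}
insert 39 → {8, 20, 25, 27, 28, 36, 39}
insert 12 → {8, 12, 20, 25, 27, 28, 36, 39}
insert 15 → {8, 12, 15, 20, 25, 27, 28, 36, 39}
run next job → 8; now {12, 15, 20, 25, 27, 28, 36, 39}
run next job → 12; now {15, 20, 25, 27, 28, 36, 39}
insert 26 → {15, 20, 25, 26, 27, 28, 36, 39}
insert 29 → {15, 20, 25, 26, 27, 28, 29, 36, 39}
run next job → 15; now {20, 25, 26, 27, 28, 29, 36, 39}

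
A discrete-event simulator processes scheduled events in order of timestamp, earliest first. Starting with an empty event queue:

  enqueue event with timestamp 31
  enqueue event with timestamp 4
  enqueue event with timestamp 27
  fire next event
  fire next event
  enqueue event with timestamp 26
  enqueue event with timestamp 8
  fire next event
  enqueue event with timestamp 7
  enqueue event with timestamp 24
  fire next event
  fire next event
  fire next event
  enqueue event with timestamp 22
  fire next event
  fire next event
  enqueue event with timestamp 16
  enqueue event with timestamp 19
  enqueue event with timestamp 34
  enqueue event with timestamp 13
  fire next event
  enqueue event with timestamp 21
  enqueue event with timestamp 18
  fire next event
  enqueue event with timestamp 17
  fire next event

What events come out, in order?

[4, 27, 8, 7, 24, 26, 22, 31, 13, 16, 17]

insert 31 → {31}
insert 4 → {4, 31}
insert 27 → {4, 27, 31}
fire next event → 4; now {27, 31}
fire next event → 27; now {31}
insert 26 → {26, 31}
insert 8 → {8, 26, 31}
fire next event → 8; now {26, 31}
insert 7 → {7, 26, 31}
insert 24 → {7, 24, 26, 31}
fire next event → 7; now {24, 26, 31}
fire next event → 24; now {26, 31}
fire next event → 26; now {31}
insert 22 → {22, 31}
fire next event → 22; now {31}
fire next event → 31; now {}
insert 16 → {16}
insert 19 → {16, 19}
insert 34 → {16, 19, 34}
insert 13 → {13, 16, 19, 34}
fire next event → 13; now {16, 19, 34}
insert 21 → {16, 19, 21, 34}
insert 18 → {16, 18, 19, 21, 34}
fire next event → 16; now {18, 19, 21, 34}
insert 17 → {17, 18, 19, 21, 34}
fire next event → 17; now {18, 19, 21, 34}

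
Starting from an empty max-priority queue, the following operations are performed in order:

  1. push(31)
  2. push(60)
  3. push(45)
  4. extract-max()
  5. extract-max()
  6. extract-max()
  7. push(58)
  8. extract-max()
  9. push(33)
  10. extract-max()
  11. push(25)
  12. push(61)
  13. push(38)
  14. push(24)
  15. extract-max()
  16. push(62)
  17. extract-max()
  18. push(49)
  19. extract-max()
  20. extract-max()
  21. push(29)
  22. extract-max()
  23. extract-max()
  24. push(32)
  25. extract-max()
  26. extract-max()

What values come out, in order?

60 → 45 → 31 → 58 → 33 → 61 → 62 → 49 → 38 → 29 → 25 → 32 → 24

insert 31 → {31}
insert 60 → {60, 31}
insert 45 → {60, 45, 31}
extract-max → 60; now {45, 31}
extract-max → 45; now {31}
extract-max → 31; now {}
insert 58 → {58}
extract-max → 58; now {}
insert 33 → {33}
extract-max → 33; now {}
insert 25 → {25}
insert 61 → {61, 25}
insert 38 → {61, 38, 25}
insert 24 → {61, 38, 25, 24}
extract-max → 61; now {38, 25, 24}
insert 62 → {62, 38, 25, 24}
extract-max → 62; now {38, 25, 24}
insert 49 → {49, 38, 25, 24}
extract-max → 49; now {38, 25, 24}
extract-max → 38; now {25, 24}
insert 29 → {29, 25, 24}
extract-max → 29; now {25, 24}
extract-max → 25; now {24}
insert 32 → {32, 24}
extract-max → 32; now {24}
extract-max → 24; now {}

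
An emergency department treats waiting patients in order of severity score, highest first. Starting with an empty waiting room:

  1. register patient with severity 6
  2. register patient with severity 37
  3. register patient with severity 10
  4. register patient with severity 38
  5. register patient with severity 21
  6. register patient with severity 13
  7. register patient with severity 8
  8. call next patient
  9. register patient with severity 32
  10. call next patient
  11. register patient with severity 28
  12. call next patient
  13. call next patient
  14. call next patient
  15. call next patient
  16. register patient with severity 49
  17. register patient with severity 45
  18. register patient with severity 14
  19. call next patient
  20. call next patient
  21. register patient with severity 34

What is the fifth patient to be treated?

insert 6 → {6}
insert 37 → {37, 6}
insert 10 → {37, 10, 6}
insert 38 → {38, 37, 10, 6}
insert 21 → {38, 37, 21, 10, 6}
insert 13 → {38, 37, 21, 13, 10, 6}
insert 8 → {38, 37, 21, 13, 10, 8, 6}
call next patient → 38; now {37, 21, 13, 10, 8, 6}
insert 32 → {37, 32, 21, 13, 10, 8, 6}
call next patient → 37; now {32, 21, 13, 10, 8, 6}
insert 28 → {32, 28, 21, 13, 10, 8, 6}
call next patient → 32; now {28, 21, 13, 10, 8, 6}
call next patient → 28; now {21, 13, 10, 8, 6}
call next patient → 21; now {13, 10, 8, 6}
call next patient → 13; now {10, 8, 6}
insert 49 → {49, 10, 8, 6}
insert 45 → {49, 45, 10, 8, 6}
insert 14 → {49, 45, 14, 10, 8, 6}
call next patient → 49; now {45, 14, 10, 8, 6}
call next patient → 45; now {14, 10, 8, 6}
insert 34 → {34, 14, 10, 8, 6}

21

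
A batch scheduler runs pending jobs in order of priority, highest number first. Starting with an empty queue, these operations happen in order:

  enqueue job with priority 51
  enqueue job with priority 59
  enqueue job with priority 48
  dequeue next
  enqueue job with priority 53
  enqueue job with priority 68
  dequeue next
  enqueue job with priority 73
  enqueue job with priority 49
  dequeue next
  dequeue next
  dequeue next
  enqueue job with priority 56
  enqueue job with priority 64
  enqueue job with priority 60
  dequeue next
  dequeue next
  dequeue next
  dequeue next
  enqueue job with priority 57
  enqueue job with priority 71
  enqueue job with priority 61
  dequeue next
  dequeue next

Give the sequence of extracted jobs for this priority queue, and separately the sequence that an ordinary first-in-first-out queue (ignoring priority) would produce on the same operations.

insert 51 → {51}
insert 59 → {59, 51}
insert 48 → {59, 51, 48}
dequeue next → 59; now {51, 48}
insert 53 → {53, 51, 48}
insert 68 → {68, 53, 51, 48}
dequeue next → 68; now {53, 51, 48}
insert 73 → {73, 53, 51, 48}
insert 49 → {73, 53, 51, 49, 48}
dequeue next → 73; now {53, 51, 49, 48}
dequeue next → 53; now {51, 49, 48}
dequeue next → 51; now {49, 48}
insert 56 → {56, 49, 48}
insert 64 → {64, 56, 49, 48}
insert 60 → {64, 60, 56, 49, 48}
dequeue next → 64; now {60, 56, 49, 48}
dequeue next → 60; now {56, 49, 48}
dequeue next → 56; now {49, 48}
dequeue next → 49; now {48}
insert 57 → {57, 48}
insert 71 → {71, 57, 48}
insert 61 → {71, 61, 57, 48}
dequeue next → 71; now {61, 57, 48}
dequeue next → 61; now {57, 48}

priority queue: 59 → 68 → 73 → 53 → 51 → 64 → 60 → 56 → 49 → 71 → 61; FIFO queue: 51, 59, 48, 53, 68, 73, 49, 56, 64, 60, 57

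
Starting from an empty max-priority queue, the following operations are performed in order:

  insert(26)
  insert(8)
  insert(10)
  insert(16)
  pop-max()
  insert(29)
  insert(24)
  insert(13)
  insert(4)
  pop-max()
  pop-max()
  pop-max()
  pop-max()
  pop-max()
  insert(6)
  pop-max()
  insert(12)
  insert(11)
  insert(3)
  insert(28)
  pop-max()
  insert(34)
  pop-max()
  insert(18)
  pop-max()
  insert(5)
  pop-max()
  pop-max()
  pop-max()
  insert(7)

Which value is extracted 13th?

6

insert 26 → {26}
insert 8 → {26, 8}
insert 10 → {26, 10, 8}
insert 16 → {26, 16, 10, 8}
pop-max → 26; now {16, 10, 8}
insert 29 → {29, 16, 10, 8}
insert 24 → {29, 24, 16, 10, 8}
insert 13 → {29, 24, 16, 13, 10, 8}
insert 4 → {29, 24, 16, 13, 10, 8, 4}
pop-max → 29; now {24, 16, 13, 10, 8, 4}
pop-max → 24; now {16, 13, 10, 8, 4}
pop-max → 16; now {13, 10, 8, 4}
pop-max → 13; now {10, 8, 4}
pop-max → 10; now {8, 4}
insert 6 → {8, 6, 4}
pop-max → 8; now {6, 4}
insert 12 → {12, 6, 4}
insert 11 → {12, 11, 6, 4}
insert 3 → {12, 11, 6, 4, 3}
insert 28 → {28, 12, 11, 6, 4, 3}
pop-max → 28; now {12, 11, 6, 4, 3}
insert 34 → {34, 12, 11, 6, 4, 3}
pop-max → 34; now {12, 11, 6, 4, 3}
insert 18 → {18, 12, 11, 6, 4, 3}
pop-max → 18; now {12, 11, 6, 4, 3}
insert 5 → {12, 11, 6, 5, 4, 3}
pop-max → 12; now {11, 6, 5, 4, 3}
pop-max → 11; now {6, 5, 4, 3}
pop-max → 6; now {5, 4, 3}
insert 7 → {7, 5, 4, 3}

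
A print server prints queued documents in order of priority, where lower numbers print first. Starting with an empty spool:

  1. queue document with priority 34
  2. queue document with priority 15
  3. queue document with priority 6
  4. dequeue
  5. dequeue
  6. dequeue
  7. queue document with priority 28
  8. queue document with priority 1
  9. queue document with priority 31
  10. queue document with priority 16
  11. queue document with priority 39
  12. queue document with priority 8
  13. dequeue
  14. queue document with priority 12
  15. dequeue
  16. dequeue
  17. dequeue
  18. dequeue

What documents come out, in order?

insert 34 → {34}
insert 15 → {15, 34}
insert 6 → {6, 15, 34}
dequeue → 6; now {15, 34}
dequeue → 15; now {34}
dequeue → 34; now {}
insert 28 → {28}
insert 1 → {1, 28}
insert 31 → {1, 28, 31}
insert 16 → {1, 16, 28, 31}
insert 39 → {1, 16, 28, 31, 39}
insert 8 → {1, 8, 16, 28, 31, 39}
dequeue → 1; now {8, 16, 28, 31, 39}
insert 12 → {8, 12, 16, 28, 31, 39}
dequeue → 8; now {12, 16, 28, 31, 39}
dequeue → 12; now {16, 28, 31, 39}
dequeue → 16; now {28, 31, 39}
dequeue → 28; now {31, 39}

[6, 15, 34, 1, 8, 12, 16, 28]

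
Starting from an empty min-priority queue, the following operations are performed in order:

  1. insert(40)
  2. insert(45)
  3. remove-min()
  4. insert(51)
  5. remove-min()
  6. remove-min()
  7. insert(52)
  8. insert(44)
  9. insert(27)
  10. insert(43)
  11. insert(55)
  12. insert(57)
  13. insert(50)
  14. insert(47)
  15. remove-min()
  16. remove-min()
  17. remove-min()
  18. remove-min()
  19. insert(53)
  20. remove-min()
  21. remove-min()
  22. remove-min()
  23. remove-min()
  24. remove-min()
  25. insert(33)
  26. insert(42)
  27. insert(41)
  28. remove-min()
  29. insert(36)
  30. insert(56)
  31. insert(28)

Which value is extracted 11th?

insert 40 → {40}
insert 45 → {40, 45}
remove-min → 40; now {45}
insert 51 → {45, 51}
remove-min → 45; now {51}
remove-min → 51; now {}
insert 52 → {52}
insert 44 → {44, 52}
insert 27 → {27, 44, 52}
insert 43 → {27, 43, 44, 52}
insert 55 → {27, 43, 44, 52, 55}
insert 57 → {27, 43, 44, 52, 55, 57}
insert 50 → {27, 43, 44, 50, 52, 55, 57}
insert 47 → {27, 43, 44, 47, 50, 52, 55, 57}
remove-min → 27; now {43, 44, 47, 50, 52, 55, 57}
remove-min → 43; now {44, 47, 50, 52, 55, 57}
remove-min → 44; now {47, 50, 52, 55, 57}
remove-min → 47; now {50, 52, 55, 57}
insert 53 → {50, 52, 53, 55, 57}
remove-min → 50; now {52, 53, 55, 57}
remove-min → 52; now {53, 55, 57}
remove-min → 53; now {55, 57}
remove-min → 55; now {57}
remove-min → 57; now {}
insert 33 → {33}
insert 42 → {33, 42}
insert 41 → {33, 41, 42}
remove-min → 33; now {41, 42}
insert 36 → {36, 41, 42}
insert 56 → {36, 41, 42, 56}
insert 28 → {28, 36, 41, 42, 56}

55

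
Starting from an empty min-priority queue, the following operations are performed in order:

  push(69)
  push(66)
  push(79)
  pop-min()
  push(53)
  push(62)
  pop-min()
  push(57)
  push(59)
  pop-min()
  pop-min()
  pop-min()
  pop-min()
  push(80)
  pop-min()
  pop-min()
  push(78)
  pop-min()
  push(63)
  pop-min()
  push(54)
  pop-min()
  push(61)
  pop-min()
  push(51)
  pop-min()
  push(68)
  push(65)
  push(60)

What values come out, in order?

66 → 53 → 57 → 59 → 62 → 69 → 79 → 80 → 78 → 63 → 54 → 61 → 51

insert 69 → {69}
insert 66 → {66, 69}
insert 79 → {66, 69, 79}
pop-min → 66; now {69, 79}
insert 53 → {53, 69, 79}
insert 62 → {53, 62, 69, 79}
pop-min → 53; now {62, 69, 79}
insert 57 → {57, 62, 69, 79}
insert 59 → {57, 59, 62, 69, 79}
pop-min → 57; now {59, 62, 69, 79}
pop-min → 59; now {62, 69, 79}
pop-min → 62; now {69, 79}
pop-min → 69; now {79}
insert 80 → {79, 80}
pop-min → 79; now {80}
pop-min → 80; now {}
insert 78 → {78}
pop-min → 78; now {}
insert 63 → {63}
pop-min → 63; now {}
insert 54 → {54}
pop-min → 54; now {}
insert 61 → {61}
pop-min → 61; now {}
insert 51 → {51}
pop-min → 51; now {}
insert 68 → {68}
insert 65 → {65, 68}
insert 60 → {60, 65, 68}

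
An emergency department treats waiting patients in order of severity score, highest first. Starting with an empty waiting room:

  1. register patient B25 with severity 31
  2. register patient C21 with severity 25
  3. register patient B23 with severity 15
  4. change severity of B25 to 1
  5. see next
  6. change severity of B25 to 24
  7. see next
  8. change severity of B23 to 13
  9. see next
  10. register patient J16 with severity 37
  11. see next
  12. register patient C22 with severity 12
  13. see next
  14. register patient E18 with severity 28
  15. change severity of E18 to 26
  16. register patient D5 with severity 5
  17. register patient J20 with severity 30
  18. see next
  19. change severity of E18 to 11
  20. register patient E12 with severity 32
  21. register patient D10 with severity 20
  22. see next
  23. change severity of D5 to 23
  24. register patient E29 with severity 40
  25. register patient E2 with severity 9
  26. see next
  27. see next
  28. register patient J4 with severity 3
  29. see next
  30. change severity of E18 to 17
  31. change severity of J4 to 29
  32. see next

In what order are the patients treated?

add B25 (severity 31) → {B25:31}
add C21 (severity 25) → {B25:31, C21:25}
add B23 (severity 15) → {B25:31, C21:25, B23:15}
update B25 to severity 1 → {C21:25, B23:15, B25:1}
see next → C21; now {B23:15, B25:1}
update B25 to severity 24 → {B25:24, B23:15}
see next → B25; now {B23:15}
update B23 to severity 13 → {B23:13}
see next → B23; now {}
add J16 (severity 37) → {J16:37}
see next → J16; now {}
add C22 (severity 12) → {C22:12}
see next → C22; now {}
add E18 (severity 28) → {E18:28}
update E18 to severity 26 → {E18:26}
add D5 (severity 5) → {E18:26, D5:5}
add J20 (severity 30) → {J20:30, E18:26, D5:5}
see next → J20; now {E18:26, D5:5}
update E18 to severity 11 → {E18:11, D5:5}
add E12 (severity 32) → {E12:32, E18:11, D5:5}
add D10 (severity 20) → {E12:32, D10:20, E18:11, D5:5}
see next → E12; now {D10:20, E18:11, D5:5}
update D5 to severity 23 → {D5:23, D10:20, E18:11}
add E29 (severity 40) → {E29:40, D5:23, D10:20, E18:11}
add E2 (severity 9) → {E29:40, D5:23, D10:20, E18:11, E2:9}
see next → E29; now {D5:23, D10:20, E18:11, E2:9}
see next → D5; now {D10:20, E18:11, E2:9}
add J4 (severity 3) → {D10:20, E18:11, E2:9, J4:3}
see next → D10; now {E18:11, E2:9, J4:3}
update E18 to severity 17 → {E18:17, E2:9, J4:3}
update J4 to severity 29 → {J4:29, E18:17, E2:9}
see next → J4; now {E18:17, E2:9}

C21 → B25 → B23 → J16 → C22 → J20 → E12 → E29 → D5 → D10 → J4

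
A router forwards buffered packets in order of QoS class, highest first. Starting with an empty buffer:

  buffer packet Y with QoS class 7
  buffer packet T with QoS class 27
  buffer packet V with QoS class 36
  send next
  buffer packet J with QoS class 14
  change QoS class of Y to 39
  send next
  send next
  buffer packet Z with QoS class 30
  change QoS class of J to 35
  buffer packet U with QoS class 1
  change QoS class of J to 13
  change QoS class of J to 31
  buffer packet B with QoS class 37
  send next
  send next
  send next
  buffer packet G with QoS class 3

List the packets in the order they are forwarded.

add Y (QoS class 7) → {Y:7}
add T (QoS class 27) → {T:27, Y:7}
add V (QoS class 36) → {V:36, T:27, Y:7}
send next → V; now {T:27, Y:7}
add J (QoS class 14) → {T:27, J:14, Y:7}
update Y to QoS class 39 → {Y:39, T:27, J:14}
send next → Y; now {T:27, J:14}
send next → T; now {J:14}
add Z (QoS class 30) → {Z:30, J:14}
update J to QoS class 35 → {J:35, Z:30}
add U (QoS class 1) → {J:35, Z:30, U:1}
update J to QoS class 13 → {Z:30, J:13, U:1}
update J to QoS class 31 → {J:31, Z:30, U:1}
add B (QoS class 37) → {B:37, J:31, Z:30, U:1}
send next → B; now {J:31, Z:30, U:1}
send next → J; now {Z:30, U:1}
send next → Z; now {U:1}
add G (QoS class 3) → {G:3, U:1}

V → Y → T → B → J → Z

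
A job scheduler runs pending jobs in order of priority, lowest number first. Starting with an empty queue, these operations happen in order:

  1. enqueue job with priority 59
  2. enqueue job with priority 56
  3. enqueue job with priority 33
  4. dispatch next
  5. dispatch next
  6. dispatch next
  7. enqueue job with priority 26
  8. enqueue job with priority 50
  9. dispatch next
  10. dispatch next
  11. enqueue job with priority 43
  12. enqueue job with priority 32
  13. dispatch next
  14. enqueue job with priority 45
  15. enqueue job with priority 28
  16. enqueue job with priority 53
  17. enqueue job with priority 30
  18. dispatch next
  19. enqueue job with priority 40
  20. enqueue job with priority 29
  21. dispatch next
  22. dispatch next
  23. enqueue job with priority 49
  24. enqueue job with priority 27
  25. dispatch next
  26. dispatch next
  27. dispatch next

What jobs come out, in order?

[33, 56, 59, 26, 50, 32, 28, 29, 30, 27, 40, 43]

insert 59 → {59}
insert 56 → {56, 59}
insert 33 → {33, 56, 59}
dispatch next → 33; now {56, 59}
dispatch next → 56; now {59}
dispatch next → 59; now {}
insert 26 → {26}
insert 50 → {26, 50}
dispatch next → 26; now {50}
dispatch next → 50; now {}
insert 43 → {43}
insert 32 → {32, 43}
dispatch next → 32; now {43}
insert 45 → {43, 45}
insert 28 → {28, 43, 45}
insert 53 → {28, 43, 45, 53}
insert 30 → {28, 30, 43, 45, 53}
dispatch next → 28; now {30, 43, 45, 53}
insert 40 → {30, 40, 43, 45, 53}
insert 29 → {29, 30, 40, 43, 45, 53}
dispatch next → 29; now {30, 40, 43, 45, 53}
dispatch next → 30; now {40, 43, 45, 53}
insert 49 → {40, 43, 45, 49, 53}
insert 27 → {27, 40, 43, 45, 49, 53}
dispatch next → 27; now {40, 43, 45, 49, 53}
dispatch next → 40; now {43, 45, 49, 53}
dispatch next → 43; now {45, 49, 53}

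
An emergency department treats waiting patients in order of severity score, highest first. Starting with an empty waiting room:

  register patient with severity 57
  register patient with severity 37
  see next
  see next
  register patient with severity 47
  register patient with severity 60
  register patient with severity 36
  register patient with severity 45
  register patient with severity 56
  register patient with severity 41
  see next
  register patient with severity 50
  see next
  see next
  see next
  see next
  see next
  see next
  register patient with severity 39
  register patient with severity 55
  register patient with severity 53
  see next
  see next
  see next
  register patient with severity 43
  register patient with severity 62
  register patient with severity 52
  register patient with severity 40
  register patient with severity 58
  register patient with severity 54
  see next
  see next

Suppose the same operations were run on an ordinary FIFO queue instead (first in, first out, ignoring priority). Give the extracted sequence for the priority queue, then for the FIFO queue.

insert 57 → {57}
insert 37 → {57, 37}
see next → 57; now {37}
see next → 37; now {}
insert 47 → {47}
insert 60 → {60, 47}
insert 36 → {60, 47, 36}
insert 45 → {60, 47, 45, 36}
insert 56 → {60, 56, 47, 45, 36}
insert 41 → {60, 56, 47, 45, 41, 36}
see next → 60; now {56, 47, 45, 41, 36}
insert 50 → {56, 50, 47, 45, 41, 36}
see next → 56; now {50, 47, 45, 41, 36}
see next → 50; now {47, 45, 41, 36}
see next → 47; now {45, 41, 36}
see next → 45; now {41, 36}
see next → 41; now {36}
see next → 36; now {}
insert 39 → {39}
insert 55 → {55, 39}
insert 53 → {55, 53, 39}
see next → 55; now {53, 39}
see next → 53; now {39}
see next → 39; now {}
insert 43 → {43}
insert 62 → {62, 43}
insert 52 → {62, 52, 43}
insert 40 → {62, 52, 43, 40}
insert 58 → {62, 58, 52, 43, 40}
insert 54 → {62, 58, 54, 52, 43, 40}
see next → 62; now {58, 54, 52, 43, 40}
see next → 58; now {54, 52, 43, 40}

priority queue: 57 → 37 → 60 → 56 → 50 → 47 → 45 → 41 → 36 → 55 → 53 → 39 → 62 → 58; FIFO queue: 57, 37, 47, 60, 36, 45, 56, 41, 50, 39, 55, 53, 43, 62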